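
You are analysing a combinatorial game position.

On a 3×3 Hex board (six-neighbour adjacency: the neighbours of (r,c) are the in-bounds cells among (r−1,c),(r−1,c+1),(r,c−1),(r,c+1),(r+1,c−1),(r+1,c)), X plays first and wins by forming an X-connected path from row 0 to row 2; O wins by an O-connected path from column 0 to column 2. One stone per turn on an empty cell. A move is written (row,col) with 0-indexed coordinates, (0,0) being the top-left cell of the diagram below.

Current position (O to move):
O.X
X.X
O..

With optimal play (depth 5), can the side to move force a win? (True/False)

p1 O@[O.X/X.X/O..]: (0,1)[OOX/X.X/O..]-1* (1,1)[O.X/XOX/O..]-1 (2,1)[O.X/X.X/OO.]-1 (2,2)[O.X/X.X/O.O]-1
p2 X@[OOX/X.X/O..]: (1,1)[OOX/XXX/O..]+1* (2,1)[OOX/X.X/OX.]+1 (2,2)[OOX/X.X/O.X]+1
p3 O@[OOX/XXX/O..]: (2,1)[OOX/XXX/OO.]-1* (2,2)[OOX/XXX/O.O]-1
p4 X@[OOX/XXX/OO.]: (2,2)[OOX/XXX/OOX]+1*
p5 O@[OOX/XXX/OOX] terminal -1; root [O.X/X.X/O..] d5

O winning at [O.X/X.X/O..]: False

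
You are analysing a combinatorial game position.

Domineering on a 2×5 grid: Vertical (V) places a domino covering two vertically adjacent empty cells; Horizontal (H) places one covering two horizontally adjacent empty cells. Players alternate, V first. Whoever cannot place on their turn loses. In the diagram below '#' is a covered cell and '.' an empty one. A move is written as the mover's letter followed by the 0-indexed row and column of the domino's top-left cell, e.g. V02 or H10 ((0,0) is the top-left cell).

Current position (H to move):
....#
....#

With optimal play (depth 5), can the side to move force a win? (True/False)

H winning at [....#/....#]: True

[....#/....#] H move#1: H00:-1/##..#/....#, H01:+1/.##.#/....#*, H02:-1/..###/....#, H10:-1/....#/##..#, H11:+1/....#/.##.#, H12:-1/....#/..###
[.##.#/....#] V move#2: V00:-1/###.#/#...#*, V03:-1/.####/...##
[###.#/#...#] H move#3: H11:-1/###.#/###.#, H12:+1/###.#/#.###*
[###.#/#.###] end (terminal -1, V#4); searched ....#/....# to 5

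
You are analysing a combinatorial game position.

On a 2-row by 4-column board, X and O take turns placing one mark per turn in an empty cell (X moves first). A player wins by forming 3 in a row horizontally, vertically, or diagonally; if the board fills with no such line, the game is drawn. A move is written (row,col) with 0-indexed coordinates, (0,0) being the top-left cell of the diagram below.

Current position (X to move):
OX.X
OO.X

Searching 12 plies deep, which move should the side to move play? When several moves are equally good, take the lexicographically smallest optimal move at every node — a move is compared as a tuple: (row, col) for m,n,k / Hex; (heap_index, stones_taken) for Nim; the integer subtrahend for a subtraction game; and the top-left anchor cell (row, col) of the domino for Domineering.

ply 1, X at OX.X/OO.X | (0,2)=+1→OXXX/OO.X*; (1,2)=+0→OX.X/OOXX
ply 2: OXXX/OO.X is terminal -1 (O); from OX.X/OO.X depth 12

X's best at [OX.X/OO.X]: (0,2)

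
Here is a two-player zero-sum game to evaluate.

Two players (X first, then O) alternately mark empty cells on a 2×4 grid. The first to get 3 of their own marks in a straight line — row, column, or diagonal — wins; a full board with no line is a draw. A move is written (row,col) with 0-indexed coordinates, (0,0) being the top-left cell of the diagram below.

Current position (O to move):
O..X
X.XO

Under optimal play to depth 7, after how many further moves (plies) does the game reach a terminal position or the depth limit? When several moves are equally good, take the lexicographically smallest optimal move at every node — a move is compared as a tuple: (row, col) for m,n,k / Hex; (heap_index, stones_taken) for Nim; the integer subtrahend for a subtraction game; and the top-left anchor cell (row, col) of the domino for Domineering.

ply 1, O at O..X/X.XO | (0,1)=-1→OO.X/X.XO; (0,2)=-1→O.OX/X.XO; (1,1)=+0→O..X/XOXO*
ply 2, X at O..X/XOXO | (0,1)=+0→OX.X/XOXO*; (0,2)=+0→O.XX/XOXO
ply 3, O at OX.X/XOXO | (0,2)=+0→OXOX/XOXO*
ply 4: OXOX/XOXO is terminal +0 (X); from O..X/X.XO depth 7

PV length from [O..X/X.XO]: 3 plies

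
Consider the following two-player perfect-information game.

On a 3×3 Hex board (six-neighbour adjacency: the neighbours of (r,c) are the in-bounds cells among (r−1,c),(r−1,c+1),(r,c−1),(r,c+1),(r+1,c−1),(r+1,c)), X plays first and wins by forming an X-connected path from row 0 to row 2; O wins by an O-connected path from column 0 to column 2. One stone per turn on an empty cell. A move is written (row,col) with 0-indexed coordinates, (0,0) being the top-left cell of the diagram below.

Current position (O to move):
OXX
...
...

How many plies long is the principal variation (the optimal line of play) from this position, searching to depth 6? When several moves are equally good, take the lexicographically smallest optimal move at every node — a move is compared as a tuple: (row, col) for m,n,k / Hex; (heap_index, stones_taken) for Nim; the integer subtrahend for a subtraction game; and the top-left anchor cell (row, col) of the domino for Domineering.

PV length from [OXX/.../...]: 4 plies

p1 O@[OXX/.../...]: (1,0)[OXX/O../...]-1* (1,1)[OXX/.O./...]-1 (1,2)[OXX/..O/...]-1 (2,0)[OXX/.../O..]-1 (2,1)[OXX/.../.O.]-1 (2,2)[OXX/.../..O]-1
p2 X@[OXX/O../...]: (1,1)[OXX/OX./...]+1* (1,2)[OXX/O.X/...]+1 (2,0)[OXX/O../X..]+1 (2,1)[OXX/O../.X.]+1 (2,2)[OXX/O../..X]+1
p3 O@[OXX/OX./...]: (1,2)[OXX/OXO/...]-1* (2,0)[OXX/OX./O..]-1 (2,1)[OXX/OX./.O.]-1 (2,2)[OXX/OX./..O]-1
p4 X@[OXX/OXO/...]: (2,0)[OXX/OXO/X..]+1* (2,1)[OXX/OXO/.X.]+1 (2,2)[OXX/OXO/..X]+1
p5 O@[OXX/OXO/X..] terminal -1; root [OXX/.../...] d6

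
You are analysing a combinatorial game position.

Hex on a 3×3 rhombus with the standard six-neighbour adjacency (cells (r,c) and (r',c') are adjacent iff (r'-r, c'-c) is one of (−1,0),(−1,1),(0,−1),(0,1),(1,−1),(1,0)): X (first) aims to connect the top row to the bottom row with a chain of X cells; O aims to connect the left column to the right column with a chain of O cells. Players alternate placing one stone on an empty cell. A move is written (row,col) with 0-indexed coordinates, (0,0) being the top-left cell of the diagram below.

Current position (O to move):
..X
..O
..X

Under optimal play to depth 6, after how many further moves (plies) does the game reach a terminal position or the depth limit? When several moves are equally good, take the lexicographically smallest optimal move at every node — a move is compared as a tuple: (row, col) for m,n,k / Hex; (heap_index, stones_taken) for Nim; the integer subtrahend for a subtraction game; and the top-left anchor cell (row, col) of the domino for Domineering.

PV length from [..X/..O/..X]: 5 plies

p1 O@[..X/..O/..X]: (0,0)[O.X/..O/..X]-1 (0,1)[.OX/..O/..X]-1 (1,0)[..X/O.O/..X]-1 (1,1)[..X/.OO/..X]+1* (2,0)[..X/..O/O.X]+1 (2,1)[..X/..O/.OX]-1
p2 X@[..X/.OO/..X]: (0,0)[X.X/.OO/..X]-1* (0,1)[.XX/.OO/..X]-1 (1,0)[..X/XOO/..X]-1 (2,0)[..X/.OO/X.X]-1 (2,1)[..X/.OO/.XX]-1
p3 O@[X.X/.OO/..X]: (0,1)[XOX/.OO/..X]+1* (1,0)[X.X/OOO/..X]+1 (2,0)[X.X/.OO/O.X]+1 (2,1)[X.X/.OO/.OX]+1
p4 X@[XOX/.OO/..X]: (1,0)[XOX/XOO/..X]-1* (2,0)[XOX/.OO/X.X]-1 (2,1)[XOX/.OO/.XX]-1
p5 O@[XOX/XOO/..X]: (2,0)[XOX/XOO/O.X]+1* (2,1)[XOX/XOO/.OX]-1
p6 X@[XOX/XOO/O.X] terminal -1; root [..X/..O/..X] d6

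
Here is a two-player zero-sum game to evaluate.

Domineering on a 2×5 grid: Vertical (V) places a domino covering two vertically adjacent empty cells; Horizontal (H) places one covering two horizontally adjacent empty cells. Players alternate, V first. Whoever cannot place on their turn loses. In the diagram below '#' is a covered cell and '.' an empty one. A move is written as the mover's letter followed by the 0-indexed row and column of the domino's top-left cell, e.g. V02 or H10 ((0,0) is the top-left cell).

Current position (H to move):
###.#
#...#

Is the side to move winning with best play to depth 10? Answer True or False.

ply 1, H at ###.#/#...# | H11=-1→###.#/###.#; H12=+1→###.#/#.###*
ply 2: ###.#/#.### is terminal -1 (V); from ###.#/#...# depth 10

H winning at [###.#/#...#]: True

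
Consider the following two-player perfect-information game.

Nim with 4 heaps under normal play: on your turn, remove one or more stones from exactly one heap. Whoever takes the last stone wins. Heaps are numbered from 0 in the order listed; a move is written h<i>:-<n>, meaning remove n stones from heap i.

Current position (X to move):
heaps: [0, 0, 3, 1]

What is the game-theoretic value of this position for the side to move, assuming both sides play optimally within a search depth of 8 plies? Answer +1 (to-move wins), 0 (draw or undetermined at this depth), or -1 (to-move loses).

value((0,0,3,1), X) = +1

[(0,0,3,1)] X move#1: h2:-1:-1/(0,0,2,1), h2:-2:+1/(0,0,1,1)*, h2:-3:-1/(0,0,0,1), h3:-1:-1/(0,0,3,0)
[(0,0,1,1)] O move#2: h2:-1:-1/(0,0,0,1)*, h3:-1:-1/(0,0,1,0)
[(0,0,0,1)] X move#3: h3:-1:+1/(0,0,0,0)*
[(0,0,0,0)] end (terminal -1, O#4); searched (0,0,3,1) to 8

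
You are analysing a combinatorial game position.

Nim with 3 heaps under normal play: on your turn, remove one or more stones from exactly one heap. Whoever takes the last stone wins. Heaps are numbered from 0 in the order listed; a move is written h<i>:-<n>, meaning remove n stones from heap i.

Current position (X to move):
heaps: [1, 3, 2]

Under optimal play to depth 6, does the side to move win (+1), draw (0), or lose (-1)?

ply 1, X at (1,3,2) | h0:-1=-1→(0,3,2)*; h1:-1=-1→(1,2,2); h1:-2=-1→(1,1,2); h1:-3=-1→(1,0,2); h2:-1=-1→(1,3,1); h2:-2=-1→(1,3,0)
ply 2, O at (0,3,2) | h1:-1=+1→(0,2,2)*; h1:-2=-1→(0,1,2); h1:-3=-1→(0,0,2); h2:-1=-1→(0,3,1); h2:-2=-1→(0,3,0)
ply 3, X at (0,2,2) | h1:-1=-1→(0,1,2)*; h1:-2=-1→(0,0,2); h2:-1=-1→(0,2,1); h2:-2=-1→(0,2,0)
ply 4, O at (0,1,2) | h1:-1=-1→(0,0,2); h2:-1=+1→(0,1,1)*; h2:-2=-1→(0,1,0)
ply 5, X at (0,1,1) | h1:-1=-1→(0,0,1)*; h2:-1=-1→(0,1,0)
ply 6, O at (0,0,1) | h2:-1=+1→(0,0,0)*
ply 7: (0,0,0) is terminal -1 (X); from (1,3,2) depth 6

value((1,3,2), X) = -1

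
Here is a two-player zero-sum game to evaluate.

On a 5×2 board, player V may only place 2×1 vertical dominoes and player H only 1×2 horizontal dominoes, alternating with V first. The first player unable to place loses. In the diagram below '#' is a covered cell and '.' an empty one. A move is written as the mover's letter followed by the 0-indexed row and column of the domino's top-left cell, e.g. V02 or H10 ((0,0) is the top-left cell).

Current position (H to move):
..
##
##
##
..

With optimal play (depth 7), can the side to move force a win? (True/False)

[../##/##/##/..] H move#1: H00:+1/##/##/##/##/..*, H40:+1/../##/##/##/##
[##/##/##/##/..] end (terminal -1, V#2); searched ../##/##/##/.. to 7

H winning at [../##/##/##/..]: True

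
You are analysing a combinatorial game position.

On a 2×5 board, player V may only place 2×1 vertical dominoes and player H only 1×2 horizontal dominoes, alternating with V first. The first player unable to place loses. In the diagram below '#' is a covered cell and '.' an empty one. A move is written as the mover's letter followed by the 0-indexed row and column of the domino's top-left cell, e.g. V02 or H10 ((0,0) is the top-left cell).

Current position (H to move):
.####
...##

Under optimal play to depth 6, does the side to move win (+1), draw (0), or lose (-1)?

value(.####/...##, H) = +1

ply 1, H at .####/...## | H10=+1→.####/##.##*; H11=-1→.####/.####
ply 2: .####/##.## is terminal -1 (V); from .####/...## depth 6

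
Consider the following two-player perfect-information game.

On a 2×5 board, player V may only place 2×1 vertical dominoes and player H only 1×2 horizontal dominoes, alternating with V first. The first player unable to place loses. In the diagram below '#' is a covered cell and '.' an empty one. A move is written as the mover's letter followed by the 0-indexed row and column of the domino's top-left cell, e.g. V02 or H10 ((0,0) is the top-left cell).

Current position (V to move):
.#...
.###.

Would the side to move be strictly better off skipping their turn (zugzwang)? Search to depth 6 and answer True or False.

zugzwang(.#.../.###., V) = False

[.#.../.###.] V move#1: V00:-1/##.../####., V04:+1/.#..#/.####*
[.#..#/.####] H move#2: H02:-1/.####/.####*
[.####/.####] V move#3: V00:+1/#####/#####*
[#####/#####] end (terminal -1, H#4); searched .#.../.###. to 6
if V skipped the turn, H would face:
~ [.#.../.###.] H move#1: H02:-1/.###./.###.*, H03:-1/.#.##/.###.
~ [.###./.###.] V move#2: V00:+1/####./####.*, V04:+1/.####/.####
~ [####./####.] end (terminal -1, H#3); searched .#.../.###. to 6
compare (V): move=+1 vs pass=+1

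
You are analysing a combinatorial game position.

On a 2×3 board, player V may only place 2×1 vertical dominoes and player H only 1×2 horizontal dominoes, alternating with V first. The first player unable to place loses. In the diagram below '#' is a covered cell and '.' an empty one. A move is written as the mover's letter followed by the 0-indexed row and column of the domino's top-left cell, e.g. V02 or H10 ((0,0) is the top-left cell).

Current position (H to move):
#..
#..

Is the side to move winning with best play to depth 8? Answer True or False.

H winning at [#../#..]: True

p1 H@[#../#..]: H01[###/#..]+1* H11[#../###]+1
p2 V@[###/#..] terminal -1; root [#../#..] d8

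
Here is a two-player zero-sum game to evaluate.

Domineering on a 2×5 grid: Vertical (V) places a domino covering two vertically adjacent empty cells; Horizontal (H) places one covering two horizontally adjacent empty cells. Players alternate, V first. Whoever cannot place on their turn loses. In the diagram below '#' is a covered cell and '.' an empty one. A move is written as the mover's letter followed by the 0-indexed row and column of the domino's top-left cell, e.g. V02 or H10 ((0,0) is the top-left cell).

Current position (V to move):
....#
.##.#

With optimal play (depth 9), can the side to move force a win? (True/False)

[....#/.##.#] V move#1: V00:-1/#...#/###.#*, V03:-1/...##/.####
[#...#/###.#] H move#2: H01:-1/###.#/###.#, H02:+1/#.###/###.#*
[#.###/###.#] end (terminal -1, V#3); searched ....#/.##.# to 9

V winning at [....#/.##.#]: False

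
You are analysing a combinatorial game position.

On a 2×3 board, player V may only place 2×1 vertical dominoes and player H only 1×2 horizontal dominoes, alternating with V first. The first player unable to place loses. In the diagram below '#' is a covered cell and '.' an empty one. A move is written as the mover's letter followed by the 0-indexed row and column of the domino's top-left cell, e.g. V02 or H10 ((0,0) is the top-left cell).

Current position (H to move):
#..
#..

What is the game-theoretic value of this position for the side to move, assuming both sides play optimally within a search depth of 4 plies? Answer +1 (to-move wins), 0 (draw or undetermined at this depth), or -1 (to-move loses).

ply 1, H at #../#.. | H01=+1→###/#..*; H11=+1→#../###
ply 2: ###/#.. is terminal -1 (V); from #../#.. depth 4

value(#../#.., H) = +1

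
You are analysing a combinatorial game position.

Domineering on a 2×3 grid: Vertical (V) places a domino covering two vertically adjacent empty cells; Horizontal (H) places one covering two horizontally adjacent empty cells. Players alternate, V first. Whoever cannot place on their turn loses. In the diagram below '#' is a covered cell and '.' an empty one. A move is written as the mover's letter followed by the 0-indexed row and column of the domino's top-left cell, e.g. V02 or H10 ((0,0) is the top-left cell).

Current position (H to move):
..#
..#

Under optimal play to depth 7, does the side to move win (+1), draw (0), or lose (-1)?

value(..#/..#, H) = +1

p1 H@[..#/..#]: H00[###/..#]+1* H10[..#/###]+1
p2 V@[###/..#] terminal -1; root [..#/..#] d7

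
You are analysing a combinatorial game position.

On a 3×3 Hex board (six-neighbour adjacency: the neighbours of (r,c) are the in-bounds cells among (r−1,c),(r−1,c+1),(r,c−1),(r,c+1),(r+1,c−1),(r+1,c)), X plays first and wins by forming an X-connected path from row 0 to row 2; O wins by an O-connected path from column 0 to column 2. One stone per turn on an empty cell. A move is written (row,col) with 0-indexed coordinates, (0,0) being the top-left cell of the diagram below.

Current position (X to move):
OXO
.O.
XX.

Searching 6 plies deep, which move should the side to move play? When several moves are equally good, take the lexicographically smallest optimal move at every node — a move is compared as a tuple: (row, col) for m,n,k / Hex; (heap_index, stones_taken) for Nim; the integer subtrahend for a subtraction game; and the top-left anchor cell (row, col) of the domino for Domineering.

[OXO/.O./XX.] X move#1: (1,0):+1/OXO/XO./XX.*, (1,2):-1/OXO/.OX/XX., (2,2):-1/OXO/.O./XXX
[OXO/XO./XX.] end (terminal -1, O#2); searched OXO/.O./XX. to 6

X's best at [OXO/.O./XX.]: (1,0)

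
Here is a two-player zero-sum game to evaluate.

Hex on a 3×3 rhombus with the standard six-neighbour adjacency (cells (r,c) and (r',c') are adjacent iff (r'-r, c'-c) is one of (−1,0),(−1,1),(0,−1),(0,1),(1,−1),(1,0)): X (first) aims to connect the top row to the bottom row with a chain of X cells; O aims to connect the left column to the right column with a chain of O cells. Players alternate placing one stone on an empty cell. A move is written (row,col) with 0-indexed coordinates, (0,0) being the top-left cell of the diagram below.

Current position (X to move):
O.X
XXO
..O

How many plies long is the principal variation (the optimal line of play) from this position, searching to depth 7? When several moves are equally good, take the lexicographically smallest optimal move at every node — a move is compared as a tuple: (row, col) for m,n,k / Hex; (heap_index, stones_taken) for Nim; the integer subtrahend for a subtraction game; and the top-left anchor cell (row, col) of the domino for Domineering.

p1 X@[O.X/XXO/..O]: (0,1)[OXX/XXO/..O]+1* (2,0)[O.X/XXO/X.O]+1 (2,1)[O.X/XXO/.XO]+1
p2 O@[OXX/XXO/..O]: (2,0)[OXX/XXO/O.O]-1* (2,1)[OXX/XXO/.OO]-1
p3 X@[OXX/XXO/O.O]: (2,1)[OXX/XXO/OXO]+1*
p4 O@[OXX/XXO/OXO] terminal -1; root [O.X/XXO/..O] d7

PV length from [O.X/XXO/..O]: 3 plies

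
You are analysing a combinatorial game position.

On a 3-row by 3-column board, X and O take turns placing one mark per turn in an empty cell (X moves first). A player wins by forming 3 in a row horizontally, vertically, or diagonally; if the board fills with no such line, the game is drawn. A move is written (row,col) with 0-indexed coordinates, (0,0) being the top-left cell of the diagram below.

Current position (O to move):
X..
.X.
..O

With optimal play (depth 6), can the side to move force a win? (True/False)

p1 O@[X../.X./..O]: (0,1)[XO./.X./..O]-1 (0,2)[X.O/.X./..O]+0* (1,0)[X../OX./..O]-1 (1,2)[X../.XO/..O]-1 (2,0)[X../.X./O.O]+0 (2,1)[X../.X./.OO]-1
p2 X@[X.O/.X./..O]: (0,1)[XXO/.X./..O]-1 (1,0)[X.O/XX./..O]-1 (1,2)[X.O/.XX/..O]+0* (2,0)[X.O/.X./X.O]-1 (2,1)[X.O/.X./.XO]-1
p3 O@[X.O/.XX/..O]: (0,1)[XOO/.XX/..O]-1 (1,0)[X.O/OXX/..O]+0* (2,0)[X.O/.XX/O.O]-1 (2,1)[X.O/.XX/.OO]-1
p4 X@[X.O/OXX/..O]: (0,1)[XXO/OXX/..O]+0* (2,0)[X.O/OXX/X.O]+0 (2,1)[X.O/OXX/.XO]+0
p5 O@[XXO/OXX/..O]: (2,0)[XXO/OXX/O.O]-1 (2,1)[XXO/OXX/.OO]+0*
p6 X@[XXO/OXX/.OO]: (2,0)[XXO/OXX/XOO]+0*
p7 O@[XXO/OXX/XOO] terminal +0; root [X../.X./..O] d6

O winning at [X../.X./..O]: False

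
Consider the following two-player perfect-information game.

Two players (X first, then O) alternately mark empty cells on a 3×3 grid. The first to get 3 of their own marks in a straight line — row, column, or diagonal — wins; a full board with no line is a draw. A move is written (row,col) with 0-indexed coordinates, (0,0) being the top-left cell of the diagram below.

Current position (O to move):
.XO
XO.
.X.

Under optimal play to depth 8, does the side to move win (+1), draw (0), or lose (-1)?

[.XO/XO./.X.] O move#1: (0,0):+1/OXO/XO./.X.*, (1,2):+1/.XO/XOO/.X., (2,0):+1/.XO/XO./OX., (2,2):+1/.XO/XO./.XO
[OXO/XO./.X.] X move#2: (1,2):-1/OXO/XOX/.X.*, (2,0):-1/OXO/XO./XX., (2,2):-1/OXO/XO./.XX
[OXO/XOX/.X.] O move#3: (2,0):+1/OXO/XOX/OX.*, (2,2):+1/OXO/XOX/.XO
[OXO/XOX/OX.] end (terminal -1, X#4); searched .XO/XO./.X. to 8

value(.XO/XO./.X., O) = +1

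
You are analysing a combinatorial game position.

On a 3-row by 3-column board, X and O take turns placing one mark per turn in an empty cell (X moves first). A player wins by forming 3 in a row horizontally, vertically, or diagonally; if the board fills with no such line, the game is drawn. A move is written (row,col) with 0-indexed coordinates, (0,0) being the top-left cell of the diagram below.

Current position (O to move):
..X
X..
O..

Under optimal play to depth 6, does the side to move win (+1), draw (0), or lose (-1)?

value(..X/X../O.., O) = 0

ply 1, O at ..X/X../O.. | (0,0)=-1→O.X/X../O..; (0,1)=-1→.OX/X../O..; (1,1)=+0→..X/XO./O..*; (1,2)=+0→..X/X.O/O..; (2,1)=-1→..X/X../OO.; (2,2)=+0→..X/X../O.O
ply 2, X at ..X/XO./O.. | (0,0)=+0→X.X/XO./O..*; (0,1)=+0→.XX/XO./O..; (1,2)=-1→..X/XOX/O..; (2,1)=+0→..X/XO./OX.; (2,2)=+0→..X/XO./O.X
ply 3, O at X.X/XO./O.. | (0,1)=+0→XOX/XO./O..*; (1,2)=-1→X.X/XOO/O..; (2,1)=-1→X.X/XO./OO.; (2,2)=-1→X.X/XO./O.O
ply 4, X at XOX/XO./O.. | (1,2)=-1→XOX/XOX/O..; (2,1)=+0→XOX/XO./OX.*; (2,2)=-1→XOX/XO./O.X
ply 5, O at XOX/XO./OX. | (1,2)=+0→XOX/XOO/OX.*; (2,2)=+0→XOX/XO./OXO
ply 6, X at XOX/XOO/OX. | (2,2)=+0→XOX/XOO/OXX*
ply 7: XOX/XOO/OXX is terminal +0 (O); from ..X/X../O.. depth 6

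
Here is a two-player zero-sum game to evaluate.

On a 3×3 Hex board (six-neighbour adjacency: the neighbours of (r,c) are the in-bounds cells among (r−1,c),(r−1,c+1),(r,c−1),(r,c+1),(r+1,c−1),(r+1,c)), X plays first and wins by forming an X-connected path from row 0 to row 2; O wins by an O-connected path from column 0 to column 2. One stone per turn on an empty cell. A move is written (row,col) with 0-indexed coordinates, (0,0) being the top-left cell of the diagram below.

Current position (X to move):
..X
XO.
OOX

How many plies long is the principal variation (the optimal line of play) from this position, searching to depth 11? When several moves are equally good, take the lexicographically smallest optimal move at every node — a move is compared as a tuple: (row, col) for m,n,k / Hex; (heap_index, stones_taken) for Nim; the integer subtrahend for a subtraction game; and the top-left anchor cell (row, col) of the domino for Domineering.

PV length from [..X/XO./OOX]: 1 ply

[..X/XO./OOX] X move#1: (0,0):-1/X.X/XO./OOX, (0,1):-1/.XX/XO./OOX, (1,2):+1/..X/XOX/OOX*
[..X/XOX/OOX] end (terminal -1, O#2); searched ..X/XO./OOX to 11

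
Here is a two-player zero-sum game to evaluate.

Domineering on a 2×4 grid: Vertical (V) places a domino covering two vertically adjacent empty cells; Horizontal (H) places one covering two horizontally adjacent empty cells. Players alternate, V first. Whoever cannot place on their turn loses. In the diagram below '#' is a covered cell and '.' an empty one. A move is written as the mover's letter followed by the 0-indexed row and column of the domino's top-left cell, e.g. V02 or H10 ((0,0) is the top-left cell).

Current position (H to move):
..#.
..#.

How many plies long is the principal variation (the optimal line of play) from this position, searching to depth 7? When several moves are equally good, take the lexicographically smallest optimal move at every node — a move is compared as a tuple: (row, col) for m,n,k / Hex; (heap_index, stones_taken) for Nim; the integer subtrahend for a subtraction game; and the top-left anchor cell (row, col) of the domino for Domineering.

PV length from [..#./..#.]: 3 plies

ply 1, H at ..#./..#. | H00=+1→###./..#.*; H10=+1→..#./###.
ply 2, V at ###./..#. | V03=-1→####/..##*
ply 3, H at ####/..## | H10=+1→####/####*
ply 4: ####/#### is terminal -1 (V); from ..#./..#. depth 7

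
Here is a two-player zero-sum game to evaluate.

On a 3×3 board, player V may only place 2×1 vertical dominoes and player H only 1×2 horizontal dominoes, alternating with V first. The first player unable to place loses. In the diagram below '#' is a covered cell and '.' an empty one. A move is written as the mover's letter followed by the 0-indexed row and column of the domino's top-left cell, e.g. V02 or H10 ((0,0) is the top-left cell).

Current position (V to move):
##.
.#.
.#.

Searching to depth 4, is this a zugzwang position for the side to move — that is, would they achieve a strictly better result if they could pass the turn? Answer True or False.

[##./.#./.#.] V move#1: V02:+1/###/.##/.#.*, V10:+1/##./##./##., V12:+1/##./.##/.##
[###/.##/.#.] end (terminal -1, H#2); searched ##./.#./.#. to 4
if V skipped the turn, H would face:
~ [##./.#./.#.] end (terminal -1, H#1); searched ##./.#./.#. to 4
compare (V): move=+1 vs pass=+1

zugzwang(##./.#./.#., V) = False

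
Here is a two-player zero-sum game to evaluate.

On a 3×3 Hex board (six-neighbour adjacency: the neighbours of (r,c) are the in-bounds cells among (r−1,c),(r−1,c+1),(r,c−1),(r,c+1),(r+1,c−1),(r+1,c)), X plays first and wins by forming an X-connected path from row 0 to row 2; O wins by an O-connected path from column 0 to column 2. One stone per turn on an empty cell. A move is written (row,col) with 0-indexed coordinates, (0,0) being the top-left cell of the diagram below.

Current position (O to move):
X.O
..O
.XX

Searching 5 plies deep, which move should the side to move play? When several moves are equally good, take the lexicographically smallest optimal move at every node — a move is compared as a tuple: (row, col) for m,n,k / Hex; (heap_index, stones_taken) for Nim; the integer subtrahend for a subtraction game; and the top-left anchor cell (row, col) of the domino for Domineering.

ply 1, O at X.O/..O/.XX | (0,1)=-1→XOO/..O/.XX; (1,0)=+1→X.O/O.O/.XX*; (1,1)=+1→X.O/.OO/.XX; (2,0)=-1→X.O/..O/OXX
ply 2, X at X.O/O.O/.XX | (0,1)=-1→XXO/O.O/.XX*; (1,1)=-1→X.O/OXO/.XX; (2,0)=-1→X.O/O.O/XXX
ply 3, O at XXO/O.O/.XX | (1,1)=+1→XXO/OOO/.XX*; (2,0)=-1→XXO/O.O/OXX
ply 4: XXO/OOO/.XX is terminal -1 (X); from X.O/..O/.XX depth 5

O's best at [X.O/..O/.XX]: (1,0)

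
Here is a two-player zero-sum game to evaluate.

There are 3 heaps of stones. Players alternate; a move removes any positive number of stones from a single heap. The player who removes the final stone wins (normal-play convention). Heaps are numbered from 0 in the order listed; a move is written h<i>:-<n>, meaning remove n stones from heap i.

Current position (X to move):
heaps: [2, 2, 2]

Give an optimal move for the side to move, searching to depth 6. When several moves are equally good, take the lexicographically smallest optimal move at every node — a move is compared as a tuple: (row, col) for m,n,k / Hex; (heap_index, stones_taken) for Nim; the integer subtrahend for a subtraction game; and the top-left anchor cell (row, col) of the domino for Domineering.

p1 X@[(2,2,2)]: h0:-1[(1,2,2)]-1 h0:-2[(0,2,2)]+1* h1:-1[(2,1,2)]-1 h1:-2[(2,0,2)]+1 h2:-1[(2,2,1)]-1 h2:-2[(2,2,0)]+1
p2 O@[(0,2,2)]: h1:-1[(0,1,2)]-1* h1:-2[(0,0,2)]-1 h2:-1[(0,2,1)]-1 h2:-2[(0,2,0)]-1
p3 X@[(0,1,2)]: h1:-1[(0,0,2)]-1 h2:-1[(0,1,1)]+1* h2:-2[(0,1,0)]-1
p4 O@[(0,1,1)]: h1:-1[(0,0,1)]-1* h2:-1[(0,1,0)]-1
p5 X@[(0,0,1)]: h2:-1[(0,0,0)]+1*
p6 O@[(0,0,0)] terminal -1; root [(2,2,2)] d6

X's best at [(2,2,2)]: h0:-2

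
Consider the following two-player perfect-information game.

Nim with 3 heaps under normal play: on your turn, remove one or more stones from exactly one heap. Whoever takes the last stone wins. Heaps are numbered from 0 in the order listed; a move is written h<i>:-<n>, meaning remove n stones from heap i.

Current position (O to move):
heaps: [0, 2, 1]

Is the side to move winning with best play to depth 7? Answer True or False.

ply 1, O at (0,2,1) | h1:-1=+1→(0,1,1)*; h1:-2=-1→(0,0,1); h2:-1=-1→(0,2,0)
ply 2, X at (0,1,1) | h1:-1=-1→(0,0,1)*; h2:-1=-1→(0,1,0)
ply 3, O at (0,0,1) | h2:-1=+1→(0,0,0)*
ply 4: (0,0,0) is terminal -1 (X); from (0,2,1) depth 7

O winning at [(0,2,1)]: True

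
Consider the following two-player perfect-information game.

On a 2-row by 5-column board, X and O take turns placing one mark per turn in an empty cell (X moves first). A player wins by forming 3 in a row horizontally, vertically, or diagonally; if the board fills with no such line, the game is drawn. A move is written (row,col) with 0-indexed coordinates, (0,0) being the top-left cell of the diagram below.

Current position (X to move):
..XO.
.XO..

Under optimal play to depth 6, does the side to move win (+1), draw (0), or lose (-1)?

value(..XO./.XO.., X) = 0

ply 1, X at ..XO./.XO.. | (0,0)=+0→X.XO./.XO..*; (0,1)=+0→.XXO./.XO..; (0,4)=+0→..XOX/.XO..; (1,0)=+0→..XO./XXO..; (1,3)=+0→..XO./.XOX.; (1,4)=+0→..XO./.XO.X
ply 2, O at X.XO./.XO.. | (0,1)=+0→XOXO./.XO..*; (0,4)=-1→X.XOO/.XO..; (1,0)=-1→X.XO./OXO..; (1,3)=-1→X.XO./.XOO.; (1,4)=-1→X.XO./.XO.O
ply 3, X at XOXO./.XO.. | (0,4)=+0→XOXOX/.XO..*; (1,0)=+0→XOXO./XXO..; (1,3)=+0→XOXO./.XOX.; (1,4)=+0→XOXO./.XO.X
ply 4, O at XOXOX/.XO.. | (1,0)=+0→XOXOX/OXO..*; (1,3)=+0→XOXOX/.XOO.; (1,4)=+0→XOXOX/.XO.O
ply 5, X at XOXOX/OXO.. | (1,3)=+0→XOXOX/OXOX.*; (1,4)=+0→XOXOX/OXO.X
ply 6, O at XOXOX/OXOX. | (1,4)=+0→XOXOX/OXOXO*
ply 7: XOXOX/OXOXO is terminal +0 (X); from ..XO./.XO.. depth 6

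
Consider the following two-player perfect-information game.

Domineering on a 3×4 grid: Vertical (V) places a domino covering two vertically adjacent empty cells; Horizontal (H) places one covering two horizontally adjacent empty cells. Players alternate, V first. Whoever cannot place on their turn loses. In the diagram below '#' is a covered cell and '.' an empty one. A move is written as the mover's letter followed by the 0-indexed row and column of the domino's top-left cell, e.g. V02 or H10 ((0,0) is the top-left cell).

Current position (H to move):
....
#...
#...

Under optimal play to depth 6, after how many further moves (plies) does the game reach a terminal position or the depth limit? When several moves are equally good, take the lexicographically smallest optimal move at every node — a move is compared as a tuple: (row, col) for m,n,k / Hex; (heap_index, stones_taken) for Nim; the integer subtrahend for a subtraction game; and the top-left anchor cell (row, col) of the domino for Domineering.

[..../#.../#...] H move#1: H00:-1/##../#.../#..., H01:-1/.##./#.../#..., H02:-1/..##/#.../#..., H11:+1/..../###./#...*, H12:+1/..../#.##/#..., H21:-1/..../#.../###., H22:-1/..../#.../#.##
[..../###./#...] V move#2: V03:-1/...#/####/#...*, V13:-1/..../####/#..#
[...#/####/#...] H move#3: H00:+1/##.#/####/#...*, H01:+1/.###/####/#..., H21:+1/...#/####/###., H22:+1/...#/####/#.##
[##.#/####/#...] end (terminal -1, V#4); searched ..../#.../#... to 6

PV length from [..../#.../#...]: 3 plies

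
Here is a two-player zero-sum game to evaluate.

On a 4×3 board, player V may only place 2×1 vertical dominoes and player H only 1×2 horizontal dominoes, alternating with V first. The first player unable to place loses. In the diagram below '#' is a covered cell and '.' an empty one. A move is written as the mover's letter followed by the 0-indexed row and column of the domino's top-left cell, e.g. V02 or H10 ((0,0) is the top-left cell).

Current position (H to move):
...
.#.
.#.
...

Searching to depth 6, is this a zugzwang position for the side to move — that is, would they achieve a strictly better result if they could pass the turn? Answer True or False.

zugzwang(.../.#./.#./..., H) = False

[.../.#./.#./...] H move#1: H00:-1/##./.#./.#./...*, H01:-1/.##/.#./.#./..., H30:-1/.../.#./.#./##., H31:-1/.../.#./.#./.##
[##./.#./.#./...] V move#2: V02:+1/###/.##/.#./...*, V10:+1/##./##./##./..., V12:+1/##./.##/.##/..., V20:+1/##./.#./##./#.., V22:+1/##./.#./.##/..#
[###/.##/.#./...] H move#3: H30:-1/###/.##/.#./##.*, H31:-1/###/.##/.#./.##
[###/.##/.#./##.] V move#4: V10:+1/###/###/##./##.*, V22:+1/###/.##/.##/###
[###/###/##./##.] end (terminal -1, H#5); searched .../.#./.#./... to 6
if H skipped the turn, V would face:
~ [.../.#./.#./...] V move#1: V00:+1/#../##./.#./...*, V02:+1/..#/.##/.#./..., V10:-1/.../##./##./..., V12:-1/.../.##/.##/..., V20:+1/.../.#./##./#.., V22:+1/.../.#./.##/..#
~ [#../##./.#./...] H move#2: H01:-1/###/##./.#./...*, H30:-1/#../##./.#./##., H31:-1/#../##./.#./.##
~ [###/##./.#./...] V move#3: V12:-1/###/###/.##/..., V20:+1/###/##./##./#..*, V22:-1/###/##./.##/..#
~ [###/##./##./#..] H move#4: H31:-1/###/##./##./###*
~ [###/##./##./###] V move#5: V12:+1/###/###/###/###*
~ [###/###/###/###] end (terminal -1, H#6); searched .../.#./.#./... to 6
compare (H): move=-1 vs pass=-1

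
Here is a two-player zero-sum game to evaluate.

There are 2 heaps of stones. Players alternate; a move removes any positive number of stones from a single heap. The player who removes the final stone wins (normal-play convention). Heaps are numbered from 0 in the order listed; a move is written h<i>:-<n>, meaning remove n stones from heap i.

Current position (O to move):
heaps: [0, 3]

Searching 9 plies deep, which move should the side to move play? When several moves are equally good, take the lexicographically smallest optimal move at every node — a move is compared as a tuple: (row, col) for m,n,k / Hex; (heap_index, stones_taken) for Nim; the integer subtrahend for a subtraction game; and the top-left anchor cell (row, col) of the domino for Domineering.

O's best at [(0,3)]: h1:-3

[(0,3)] O move#1: h1:-1:-1/(0,2), h1:-2:-1/(0,1), h1:-3:+1/(0,0)*
[(0,0)] end (terminal -1, X#2); searched (0,3) to 9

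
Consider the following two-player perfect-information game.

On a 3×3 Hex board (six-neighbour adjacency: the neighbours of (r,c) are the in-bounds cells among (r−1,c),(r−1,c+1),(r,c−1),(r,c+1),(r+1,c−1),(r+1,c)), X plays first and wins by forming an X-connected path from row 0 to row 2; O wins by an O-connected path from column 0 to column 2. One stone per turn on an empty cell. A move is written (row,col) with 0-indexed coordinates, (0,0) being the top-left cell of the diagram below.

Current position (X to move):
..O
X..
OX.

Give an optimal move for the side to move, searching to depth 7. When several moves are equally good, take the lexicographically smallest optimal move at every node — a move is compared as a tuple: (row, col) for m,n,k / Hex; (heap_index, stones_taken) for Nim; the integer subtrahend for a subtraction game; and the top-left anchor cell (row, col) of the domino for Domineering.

X's best at [..O/X../OX.]: (1,1)

ply 1, X at ..O/X../OX. | (0,0)=-1→X.O/X../OX.; (0,1)=-1→.XO/X../OX.; (1,1)=+1→..O/XX./OX.*; (1,2)=-1→..O/X.X/OX.; (2,2)=-1→..O/X../OXX
ply 2, O at ..O/XX./OX. | (0,0)=-1→O.O/XX./OX.*; (0,1)=-1→.OO/XX./OX.; (1,2)=-1→..O/XXO/OX.; (2,2)=-1→..O/XX./OXO
ply 3, X at O.O/XX./OX. | (0,1)=+1→OXO/XX./OX.*; (1,2)=-1→O.O/XXX/OX.; (2,2)=-1→O.O/XX./OXX
ply 4: OXO/XX./OX. is terminal -1 (O); from ..O/X../OX. depth 7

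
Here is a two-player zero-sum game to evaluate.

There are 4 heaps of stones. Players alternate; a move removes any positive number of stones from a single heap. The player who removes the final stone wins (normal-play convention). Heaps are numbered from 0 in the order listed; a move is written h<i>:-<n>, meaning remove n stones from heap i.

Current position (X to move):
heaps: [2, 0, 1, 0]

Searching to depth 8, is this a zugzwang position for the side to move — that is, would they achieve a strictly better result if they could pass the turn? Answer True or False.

p1 X@[(2,0,1,0)]: h0:-1[(1,0,1,0)]+1* h0:-2[(0,0,1,0)]-1 h2:-1[(2,0,0,0)]-1
p2 O@[(1,0,1,0)]: h0:-1[(0,0,1,0)]-1* h2:-1[(1,0,0,0)]-1
p3 X@[(0,0,1,0)]: h2:-1[(0,0,0,0)]+1*
p4 O@[(0,0,0,0)] terminal -1; root [(2,0,1,0)] d8
if X skipped the turn, O would face:
~ p1 O@[(2,0,1,0)]: h0:-1[(1,0,1,0)]+1* h0:-2[(0,0,1,0)]-1 h2:-1[(2,0,0,0)]-1
~ p2 X@[(1,0,1,0)]: h0:-1[(0,0,1,0)]-1* h2:-1[(1,0,0,0)]-1
~ p3 O@[(0,0,1,0)]: h2:-1[(0,0,0,0)]+1*
~ p4 X@[(0,0,0,0)] terminal -1; root [(2,0,1,0)] d8
compare (X): move=+1 vs pass=-1

zugzwang((2,0,1,0), X) = False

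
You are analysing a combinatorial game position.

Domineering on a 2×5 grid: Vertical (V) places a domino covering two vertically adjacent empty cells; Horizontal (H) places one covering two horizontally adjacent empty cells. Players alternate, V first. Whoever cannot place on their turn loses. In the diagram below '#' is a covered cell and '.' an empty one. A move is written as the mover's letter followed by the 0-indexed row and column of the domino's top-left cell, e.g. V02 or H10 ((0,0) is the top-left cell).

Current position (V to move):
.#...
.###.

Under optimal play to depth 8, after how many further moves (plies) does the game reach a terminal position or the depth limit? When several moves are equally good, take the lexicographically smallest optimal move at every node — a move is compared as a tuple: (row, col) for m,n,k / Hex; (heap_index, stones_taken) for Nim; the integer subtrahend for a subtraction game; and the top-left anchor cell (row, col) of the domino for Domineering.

ply 1, V at .#.../.###. | V00=-1→##.../####.; V04=+1→.#..#/.####*
ply 2, H at .#..#/.#### | H02=-1→.####/.####*
ply 3, V at .####/.#### | V00=+1→#####/#####*
ply 4: #####/##### is terminal -1 (H); from .#.../.###. depth 8

PV length from [.#.../.###.]: 3 plies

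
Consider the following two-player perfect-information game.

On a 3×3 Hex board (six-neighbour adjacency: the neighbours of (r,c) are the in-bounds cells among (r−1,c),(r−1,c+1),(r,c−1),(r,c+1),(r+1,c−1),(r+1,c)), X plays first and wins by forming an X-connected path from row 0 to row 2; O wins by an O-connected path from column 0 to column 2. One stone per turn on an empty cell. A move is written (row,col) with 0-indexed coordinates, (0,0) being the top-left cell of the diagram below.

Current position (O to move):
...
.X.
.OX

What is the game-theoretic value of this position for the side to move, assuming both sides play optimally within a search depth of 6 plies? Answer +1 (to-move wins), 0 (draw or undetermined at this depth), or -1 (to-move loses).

value(.../.X./.OX, O) = -1

p1 O@[.../.X./.OX]: (0,0)[O../.X./.OX]-1* (0,1)[.O./.X./.OX]-1 (0,2)[..O/.X./.OX]-1 (1,0)[.../OX./.OX]-1 (1,2)[.../.XO/.OX]-1 (2,0)[.../.X./OOX]-1
p2 X@[O../.X./.OX]: (0,1)[OX./.X./.OX]+1* (0,2)[O.X/.X./.OX]+1 (1,0)[O../XX./.OX]+1 (1,2)[O../.XX/.OX]+1 (2,0)[O../.X./XOX]+1
p3 O@[OX./.X./.OX]: (0,2)[OXO/.X./.OX]-1* (1,0)[OX./OX./.OX]-1 (1,2)[OX./.XO/.OX]-1 (2,0)[OX./.X./OOX]-1
p4 X@[OXO/.X./.OX]: (1,0)[OXO/XX./.OX]+1* (1,2)[OXO/.XX/.OX]+1 (2,0)[OXO/.X./XOX]+1
p5 O@[OXO/XX./.OX]: (1,2)[OXO/XXO/.OX]-1* (2,0)[OXO/XX./OOX]-1
p6 X@[OXO/XXO/.OX]: (2,0)[OXO/XXO/XOX]+1*
p7 O@[OXO/XXO/XOX] terminal -1; root [.../.X./.OX] d6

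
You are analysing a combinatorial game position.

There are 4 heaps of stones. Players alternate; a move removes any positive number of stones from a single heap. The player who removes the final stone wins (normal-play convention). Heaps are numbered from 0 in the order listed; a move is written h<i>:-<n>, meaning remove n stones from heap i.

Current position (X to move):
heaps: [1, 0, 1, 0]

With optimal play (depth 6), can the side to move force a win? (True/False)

X winning at [(1,0,1,0)]: False

ply 1, X at (1,0,1,0) | h0:-1=-1→(0,0,1,0)*; h2:-1=-1→(1,0,0,0)
ply 2, O at (0,0,1,0) | h2:-1=+1→(0,0,0,0)*
ply 3: (0,0,0,0) is terminal -1 (X); from (1,0,1,0) depth 6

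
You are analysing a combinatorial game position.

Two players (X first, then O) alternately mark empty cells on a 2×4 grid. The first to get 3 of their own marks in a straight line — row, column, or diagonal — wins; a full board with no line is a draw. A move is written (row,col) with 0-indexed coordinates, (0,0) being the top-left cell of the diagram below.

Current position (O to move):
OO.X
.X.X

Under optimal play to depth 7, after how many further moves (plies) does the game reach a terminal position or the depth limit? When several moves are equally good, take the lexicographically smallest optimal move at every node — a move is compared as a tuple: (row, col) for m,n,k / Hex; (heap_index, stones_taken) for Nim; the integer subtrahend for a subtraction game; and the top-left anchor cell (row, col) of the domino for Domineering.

PV length from [OO.X/.X.X]: 1 ply

[OO.X/.X.X] O move#1: (0,2):+1/OOOX/.X.X*, (1,0):-1/OO.X/OX.X, (1,2):+0/OO.X/.XOX
[OOOX/.X.X] end (terminal -1, X#2); searched OO.X/.X.X to 7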